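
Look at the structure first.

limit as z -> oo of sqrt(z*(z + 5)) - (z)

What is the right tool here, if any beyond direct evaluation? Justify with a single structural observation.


Verdict: conjugate multiplication — an infinity-minus-infinity difference with a surviving radical — multiply by the conjugate to cancel the divergence.


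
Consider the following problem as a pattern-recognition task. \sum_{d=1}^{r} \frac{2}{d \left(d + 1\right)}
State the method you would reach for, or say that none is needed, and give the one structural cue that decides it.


Best approach: telescoping — the summand \frac{2}{d \left(d + 1\right)} decomposes into fractions whose poles differ by an integer shift — the series collapses.


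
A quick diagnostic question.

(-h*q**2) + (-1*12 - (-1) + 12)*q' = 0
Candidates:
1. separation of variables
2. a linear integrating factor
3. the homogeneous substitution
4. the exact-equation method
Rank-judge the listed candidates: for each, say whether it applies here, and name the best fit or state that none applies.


Best approach: separation of variables — the derivative equals a pure function of h (namely h) times a pure function of q (namely q**2); divide and integrate each side.
- separation of variables: applies; the problem has the shape this method handles.
- a linear integrating factor — the unknown enters nonlinearly (through a power, a denominator, or a transcendental function), which the linear integrating-factor recipe cannot absorb as-is — any repair would come from a preliminary substitution, not the factor.
- the homogeneous substitution — the ratio substitution does not collapse this equation.
- the exact-equation method — the mixed-partials test fails on this split — it is not an exact differential as presented.


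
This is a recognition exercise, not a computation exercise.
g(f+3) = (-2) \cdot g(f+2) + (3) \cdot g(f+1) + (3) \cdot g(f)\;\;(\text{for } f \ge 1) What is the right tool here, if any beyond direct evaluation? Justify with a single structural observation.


Verdict: the characteristic-root method — shift-invariance with fixed coefficients calls for exponential trials; the characteristic polynomial finds every r^f.


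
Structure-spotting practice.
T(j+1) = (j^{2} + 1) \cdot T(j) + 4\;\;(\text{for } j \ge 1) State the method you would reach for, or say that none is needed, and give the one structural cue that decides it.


Technique: a summation factor — the coefficient j^{2} + 1 drifts with the index, so no fixed root exists; normalizing by the cumulative product telescopes it.


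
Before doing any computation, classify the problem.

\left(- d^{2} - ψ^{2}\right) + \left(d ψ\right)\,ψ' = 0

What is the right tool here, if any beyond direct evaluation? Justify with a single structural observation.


Technique: the homogeneous substitution — the slope's numerator and denominator have matching total degree, so it depends only on ψ/d and the ratio substitution collapses it. A Bernoulli rewrite works here as the equation stands — the homogeneous substitution is the more immediate reading.


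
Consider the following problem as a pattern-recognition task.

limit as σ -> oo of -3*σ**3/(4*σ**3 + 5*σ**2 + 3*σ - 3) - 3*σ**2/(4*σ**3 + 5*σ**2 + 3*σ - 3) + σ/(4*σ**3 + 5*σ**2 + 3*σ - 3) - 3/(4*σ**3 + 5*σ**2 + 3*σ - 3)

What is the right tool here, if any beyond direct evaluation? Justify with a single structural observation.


Diagnosis: dominant-term comparison — divide by the highest power of σ present: lower-order terms vanish and the dominant ratio remains. As a single quotient, the ∞/∞ shape would yield to repeated differentiation as well — the growth comparison gets there in one look.


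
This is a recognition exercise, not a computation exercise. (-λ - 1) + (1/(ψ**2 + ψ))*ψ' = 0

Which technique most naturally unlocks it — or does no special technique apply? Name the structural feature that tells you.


Best approach: separation of variables — separating collects all ψ-dependence with the derivative and leaves all λ-dependence opposite: variables separate. Rearranged, this also fits the Bernoulli template directly; separation reads the product structure as given.


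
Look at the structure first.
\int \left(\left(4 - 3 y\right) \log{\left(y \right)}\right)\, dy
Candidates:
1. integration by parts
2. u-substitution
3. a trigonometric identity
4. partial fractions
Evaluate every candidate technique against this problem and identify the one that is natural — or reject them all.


Diagnosis: integration by parts — choose u = \log{\left(y \right)}: one derivative turns the logarithm algebraic, and the remaining factor 4 - 3 y integrates term by term under the power rule.
- integration by parts: a fit — the right tool for this form.
- u-substitution — no subexpression of the integrand serves as a whole-integral substitution inner — individual terms may offer their own, but none carries its derivative as a factor of the full integrand; a working change of variable would have to be constructed from outside the expression.
- a trigonometric identity: there is no trigonometric structure at all — the integrand carries no sine or cosine to rewrite.
- partial fractions — there is no rational-function structure to decompose.


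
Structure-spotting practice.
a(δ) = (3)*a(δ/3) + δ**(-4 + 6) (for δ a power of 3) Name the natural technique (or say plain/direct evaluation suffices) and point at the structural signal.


Verdict: the master substitution — divide-the-index recursion (δ/3 inside the call) straightens out once the index is rewritten as 3^m.


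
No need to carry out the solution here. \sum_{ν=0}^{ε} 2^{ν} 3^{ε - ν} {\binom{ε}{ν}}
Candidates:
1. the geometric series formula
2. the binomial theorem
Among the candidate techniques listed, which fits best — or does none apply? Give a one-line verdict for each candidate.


Best approach: the binomial theorem — {\binom{ε}{ν}} weighting matched powers of 2 and 3 is the expanded form of (2 + 3)^ε — fold it back up.
- the geometric series formula: consecutive terms are not related by a fixed multiplier.
- the binomial theorem: a fit — the right tool for this form.


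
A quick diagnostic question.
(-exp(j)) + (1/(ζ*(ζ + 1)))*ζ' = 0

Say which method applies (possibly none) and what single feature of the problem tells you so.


Diagnosis: separation of variables — one side of the product carries the independent variable, the other the unknown — the textbook separation shape. A Bernoulli substitution applies to this equation as given; separation takes the same equation in its displayed form.


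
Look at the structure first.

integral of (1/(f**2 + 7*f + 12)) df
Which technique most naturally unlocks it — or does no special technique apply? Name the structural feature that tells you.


Method: partial fractions — the denominator f**2 + 7*f + 12 factors, so the quotient decomposes into elementary partial fractions term by term.


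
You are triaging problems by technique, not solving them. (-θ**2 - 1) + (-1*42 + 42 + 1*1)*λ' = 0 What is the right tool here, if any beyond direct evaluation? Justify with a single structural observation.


Diagnosis: no special technique — the slope is a pure function of θ; integrate both sides and be done.


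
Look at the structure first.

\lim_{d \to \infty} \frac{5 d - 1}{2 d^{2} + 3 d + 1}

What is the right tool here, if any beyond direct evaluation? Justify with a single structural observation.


Best approach: dominant-term comparison — growth-rate triage: the leading powers of d decide the limit, everything else is noise. Differentiating the expression as a single quotient would eventually settle it as well; matching dominant growth settles it immediately.


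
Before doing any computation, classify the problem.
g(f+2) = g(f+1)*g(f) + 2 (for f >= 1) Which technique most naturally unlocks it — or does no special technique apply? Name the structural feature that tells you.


Diagnosis: no special technique — each new value is a nonlinear function of earlier ones — scaling arguments and superposition both fail.


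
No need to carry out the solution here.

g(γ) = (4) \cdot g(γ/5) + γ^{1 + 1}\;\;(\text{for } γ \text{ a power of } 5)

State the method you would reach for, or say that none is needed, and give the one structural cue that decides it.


Verdict: the master substitution — treat m = log base 5 of γ as the new clock: one recursion step advances m by one while γ scales by 5.


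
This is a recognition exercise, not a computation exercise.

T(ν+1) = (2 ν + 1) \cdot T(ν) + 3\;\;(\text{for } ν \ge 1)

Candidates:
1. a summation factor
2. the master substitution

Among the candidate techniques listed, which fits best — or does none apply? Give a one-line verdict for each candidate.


Verdict: a summation factor — with the index-dependent coefficient 2 ν + 1, dividing by the cumulative product turns the left side into a pure difference.
- a summation factor: applies; the problem has the shape this method handles.
- the master substitution: the recursive argument is a shift of the index, not a fixed fraction of it.


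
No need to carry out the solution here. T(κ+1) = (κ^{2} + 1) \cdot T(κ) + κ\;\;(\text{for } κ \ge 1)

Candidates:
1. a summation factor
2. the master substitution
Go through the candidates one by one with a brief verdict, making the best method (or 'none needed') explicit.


Verdict: a summation factor — an index-dependent multiplier κ^{2} + 1 rules out characteristic roots; a summation factor converts it to a pure difference.
- a summation factor: yes — fits the structure here.
- the master substitution — the recursive argument is a shift of the index, not a fixed fraction of it.


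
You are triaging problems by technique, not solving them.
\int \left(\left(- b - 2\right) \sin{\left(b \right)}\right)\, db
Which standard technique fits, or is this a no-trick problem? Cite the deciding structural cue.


Diagnosis: integration by parts — differentiate - b - 2, integrate \sin{\left(b \right)}: each pass lowers the polynomial degree, so parts terminates.


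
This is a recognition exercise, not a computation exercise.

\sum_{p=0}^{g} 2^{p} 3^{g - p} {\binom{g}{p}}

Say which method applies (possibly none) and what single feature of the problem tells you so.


Diagnosis: the binomial theorem — the summand is term p of a binomial expansion in 2 and 3; the whole sum is a single power.


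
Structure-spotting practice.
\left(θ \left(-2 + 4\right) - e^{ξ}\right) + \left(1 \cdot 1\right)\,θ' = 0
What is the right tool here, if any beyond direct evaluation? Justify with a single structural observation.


Best approach: a linear integrating factor — θ appears only to the first power with coefficient (-2 + 4) — the classic integrating-factor setup.


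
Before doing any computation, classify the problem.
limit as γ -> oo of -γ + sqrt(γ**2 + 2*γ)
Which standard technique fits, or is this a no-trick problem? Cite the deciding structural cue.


Diagnosis: conjugate multiplication — an infinity-minus-infinity difference with a surviving radical — multiply by the conjugate to cancel the divergence.


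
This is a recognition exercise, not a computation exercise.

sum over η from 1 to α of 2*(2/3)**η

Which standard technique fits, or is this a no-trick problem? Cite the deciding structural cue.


Best approach: the geometric series formula — term-over-term division gives 2/3 every time — index-free ratio, geometric sum formula applies.


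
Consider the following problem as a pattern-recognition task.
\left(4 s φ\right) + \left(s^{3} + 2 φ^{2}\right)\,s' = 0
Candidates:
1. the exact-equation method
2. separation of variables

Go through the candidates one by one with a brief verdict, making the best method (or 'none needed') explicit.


Method: the exact-equation method — equality of cross partials is the green light — assemble the potential function term by term.
- the exact-equation method: yes — fits the structure here.
- separation of variables — no algebra isolates the independent variable on one side and the unknown on the other.


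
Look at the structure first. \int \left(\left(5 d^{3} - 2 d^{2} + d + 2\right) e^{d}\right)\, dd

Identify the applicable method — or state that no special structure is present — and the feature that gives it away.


Best approach: integration by parts — a polynomial 5 d^{3} - 2 d^{2} + d + 2 against the kernel e^{d} is the signature bounded-ladder case for integration by parts.


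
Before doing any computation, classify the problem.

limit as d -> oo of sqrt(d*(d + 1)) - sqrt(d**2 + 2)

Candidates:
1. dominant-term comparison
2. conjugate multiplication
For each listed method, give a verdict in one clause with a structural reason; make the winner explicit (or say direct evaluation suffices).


Best approach: conjugate multiplication — neither sqrt(d*(d + 1)) nor sqrt(d**2 + 2) converges alone, so rewrite their difference as a conjugate-rationalized quotient first.
- dominant-term comparison: this limit is not decided by comparing leading-term growth at infinity.
- conjugate multiplication: yes — fits the structure here.


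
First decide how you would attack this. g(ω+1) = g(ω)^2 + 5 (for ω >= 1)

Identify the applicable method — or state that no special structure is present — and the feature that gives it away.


Technique: no special technique — the unknown enters the rule nonlinearly, not as a weighted sum — no linear method is even well-posed.


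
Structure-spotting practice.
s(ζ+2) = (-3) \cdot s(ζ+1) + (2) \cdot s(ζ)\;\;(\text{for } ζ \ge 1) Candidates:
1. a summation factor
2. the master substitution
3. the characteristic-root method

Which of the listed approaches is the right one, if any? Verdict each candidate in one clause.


Diagnosis: the characteristic-root method — try a geometric ansatz r^ζ: constant coefficients turn the recurrence into one polynomial equation in r.
- a summation factor: the recurrence reaches back more than one step, outside the first-order family a summation factor normalizes.
- the master substitution — the recursion steps by a constant offset, so exponential reindexing is pointless.
- the characteristic-root method: a fit — the right tool for this form.


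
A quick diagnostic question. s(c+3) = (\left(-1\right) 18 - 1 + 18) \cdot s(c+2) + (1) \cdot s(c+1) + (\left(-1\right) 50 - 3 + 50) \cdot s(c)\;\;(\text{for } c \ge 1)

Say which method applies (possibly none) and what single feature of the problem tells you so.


Method: the characteristic-root method — linear, homogeneous, constant coefficients: solutions of the form r^c exist — find the roots of the characteristic polynomial.


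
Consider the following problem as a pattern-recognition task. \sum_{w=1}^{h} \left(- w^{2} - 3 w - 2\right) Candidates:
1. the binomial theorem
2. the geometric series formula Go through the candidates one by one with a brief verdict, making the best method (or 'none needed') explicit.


Diagnosis: no special technique — Faulhaber territory: sum each constant-multiple power of w with its closed-form formula, no trick required.
- the binomial theorem — there is no sum-raised-to-a-power identity hiding in these terms.
- the geometric series formula — dividing successive terms gives an index-dependent quantity, not a constant.


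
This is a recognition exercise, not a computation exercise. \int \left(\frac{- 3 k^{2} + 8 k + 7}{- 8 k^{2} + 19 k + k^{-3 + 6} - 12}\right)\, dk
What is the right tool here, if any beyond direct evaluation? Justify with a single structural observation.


Best approach: partial fractions — a proper rational integrand whose denominator splits into simpler factors — decompose into partial fractions first.


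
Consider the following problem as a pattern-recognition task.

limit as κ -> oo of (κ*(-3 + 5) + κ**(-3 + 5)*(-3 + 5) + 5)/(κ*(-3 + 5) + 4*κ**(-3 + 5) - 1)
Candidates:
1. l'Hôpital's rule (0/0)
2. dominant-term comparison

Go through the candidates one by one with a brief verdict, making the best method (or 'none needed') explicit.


Diagnosis: dominant-term comparison — at large κ only the top-degree terms survive; compare the leading terms and the limit falls out.
- l'Hôpital's rule (0/0): as a single quotient the expression runs to ∞/∞ at the limit point — an at-infinity form of the rule would apply, though the leading-growth comparison is the direct reading.
- dominant-term comparison — yes — fits the structure here.


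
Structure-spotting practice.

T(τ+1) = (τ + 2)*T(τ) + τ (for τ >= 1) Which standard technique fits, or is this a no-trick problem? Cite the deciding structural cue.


Diagnosis: a summation factor — it is first-order linear but the coefficient τ + 2 depends on the index, so multiply through by a summation factor to telescope it.


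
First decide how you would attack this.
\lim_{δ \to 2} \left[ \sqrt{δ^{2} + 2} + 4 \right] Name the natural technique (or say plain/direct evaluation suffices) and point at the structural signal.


Verdict: no special technique — no denominator vanishes and nothing blows up at 2: direct substitution is the whole computation.


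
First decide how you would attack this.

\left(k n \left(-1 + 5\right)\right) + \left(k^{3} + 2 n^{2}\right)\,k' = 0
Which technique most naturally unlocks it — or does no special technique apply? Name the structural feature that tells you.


Best approach: the exact-equation method — equality of cross partials is the green light — assemble the potential function term by term.


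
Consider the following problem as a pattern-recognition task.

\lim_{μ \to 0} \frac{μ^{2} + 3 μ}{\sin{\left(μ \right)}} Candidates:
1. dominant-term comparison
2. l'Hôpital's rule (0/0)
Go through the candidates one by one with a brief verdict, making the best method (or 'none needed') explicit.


Verdict: l'Hôpital's rule (0/0) — plug in 0: top and bottom both hit zero, so differentiate each and retry. A first-order expansion at the point is an equally standard path; the rule packages it.
- dominant-term comparison — no dominant power emerges to decide the limit by degree comparison.
- l'Hôpital's rule (0/0) — a fit — the right tool for this form.


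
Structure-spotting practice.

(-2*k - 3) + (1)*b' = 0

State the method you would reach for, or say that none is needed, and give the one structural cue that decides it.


Technique: no special technique — with b absent the equation is not coupled at all: direct integration in k.


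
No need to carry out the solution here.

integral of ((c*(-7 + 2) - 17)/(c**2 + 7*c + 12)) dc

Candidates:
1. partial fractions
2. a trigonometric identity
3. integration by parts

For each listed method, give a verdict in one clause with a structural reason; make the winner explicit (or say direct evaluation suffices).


Technique: partial fractions — the factorization of c**2 + 7*c + 12 is the whole battle; after it, each term is a table integral.
- partial fractions: applies; the problem has the shape this method handles.
- a trigonometric identity: there is no trigonometric structure at all — the integrand carries no sine or cosine to rewrite.
- integration by parts: the nonconstant-polynomial-times-standard-kernel pattern (an exp, sine, cosine, or logarithm partner) is absent.


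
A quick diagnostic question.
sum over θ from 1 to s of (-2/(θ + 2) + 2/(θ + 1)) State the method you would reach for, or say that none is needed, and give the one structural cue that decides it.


Best approach: telescoping — the generic term is a one-step difference of 2/(θ + 1), so partial sums shortcut to endpoint evaluation.


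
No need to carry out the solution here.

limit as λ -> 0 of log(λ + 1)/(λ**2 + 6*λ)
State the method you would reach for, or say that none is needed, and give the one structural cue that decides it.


Method: l'Hôpital's rule (0/0) — numerator and denominator both vanish at 0 — a genuine 0/0 form, which is exactly when l'Hôpital applies. Known elementary limits would finish this too — the rule just bypasses the case analysis.


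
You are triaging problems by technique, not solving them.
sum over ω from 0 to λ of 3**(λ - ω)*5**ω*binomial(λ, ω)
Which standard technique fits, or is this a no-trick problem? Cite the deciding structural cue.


Diagnosis: the binomial theorem — the binomial coefficients weight matched powers of 5 and 3, which is exactly the expansion of a binomial power.


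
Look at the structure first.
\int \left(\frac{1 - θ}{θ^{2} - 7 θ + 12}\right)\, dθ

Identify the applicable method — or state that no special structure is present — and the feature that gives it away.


Best approach: partial fractions — the integrand is a proper rational function and its denominator θ^{2} - 7 θ + 12 factors into distinct pieces, so it splits into simple fractions.


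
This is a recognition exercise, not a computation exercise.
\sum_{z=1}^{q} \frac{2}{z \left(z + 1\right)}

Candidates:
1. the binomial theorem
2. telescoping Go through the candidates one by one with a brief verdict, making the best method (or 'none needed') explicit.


Verdict: telescoping — after splitting \frac{2}{z \left(z + 1\right)} into partial fractions, the pieces are shifted copies of one function and cancel telescopically.
- the binomial theorem: there is no sum-raised-to-a-power identity hiding in these terms.
- telescoping — applies; the problem has the shape this method handles.


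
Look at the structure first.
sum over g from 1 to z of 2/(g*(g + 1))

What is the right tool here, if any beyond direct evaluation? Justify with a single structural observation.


Verdict: telescoping — the denominator's roots in 2/(g*(g + 1)) sit an integer apart: decomposition produces a self-cancelling chain.


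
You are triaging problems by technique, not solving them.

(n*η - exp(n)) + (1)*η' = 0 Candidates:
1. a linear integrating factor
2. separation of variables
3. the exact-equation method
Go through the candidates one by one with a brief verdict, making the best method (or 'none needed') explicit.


Diagnosis: a linear integrating factor — arrange it as η' + n·η = (the forcing term) and the integrating factor does the rest.
- a linear integrating factor — applicable, and directly so.
- separation of variables — the two dependences are entangled, not a clean product of one-variable pieces.
- the exact-equation method: exactness fails on the nose — the mixed partials do not match.


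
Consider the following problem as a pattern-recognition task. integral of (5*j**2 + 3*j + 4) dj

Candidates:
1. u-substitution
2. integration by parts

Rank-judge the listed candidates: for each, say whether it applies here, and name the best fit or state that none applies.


Best approach: no special technique — nothing composite, nothing rational, nothing trigonometric — each constant-multiple power of j integrates by the power rule alone.
- u-substitution: any workable substitution here is cosmetic — the integrand is already in directly integrable form.
- integration by parts — splitting off a factor buys nothing — the integrand integrates directly without parts.


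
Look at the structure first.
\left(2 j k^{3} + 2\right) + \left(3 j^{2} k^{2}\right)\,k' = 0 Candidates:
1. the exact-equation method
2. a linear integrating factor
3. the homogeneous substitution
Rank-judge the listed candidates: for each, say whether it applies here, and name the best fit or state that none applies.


Verdict: the exact-equation method — the cross partial derivatives of 2 j k^{3} + 2 and 3 j^{2} k^{2} agree, so the left side is the total differential of one potential in j and k.
- the exact-equation method: a fit — the right tool for this form.
- a linear integrating factor: the unknown enters nonlinearly (through a power, a denominator, or a transcendental function), which the linear integrating-factor recipe cannot absorb as-is — any repair would come from a preliminary substitution, not the factor.
- the homogeneous substitution — the ratio substitution does not collapse this equation.


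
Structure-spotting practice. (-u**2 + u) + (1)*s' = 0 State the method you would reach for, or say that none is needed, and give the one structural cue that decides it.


Best approach: no special technique — with s absent the equation is not coupled at all: direct integration in u.


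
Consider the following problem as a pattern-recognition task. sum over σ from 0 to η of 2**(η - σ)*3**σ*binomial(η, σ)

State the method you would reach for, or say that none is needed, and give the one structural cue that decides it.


Diagnosis: the binomial theorem — the binomial coefficients weight matched powers of 3 and 2, which is exactly the expansion of a binomial power.


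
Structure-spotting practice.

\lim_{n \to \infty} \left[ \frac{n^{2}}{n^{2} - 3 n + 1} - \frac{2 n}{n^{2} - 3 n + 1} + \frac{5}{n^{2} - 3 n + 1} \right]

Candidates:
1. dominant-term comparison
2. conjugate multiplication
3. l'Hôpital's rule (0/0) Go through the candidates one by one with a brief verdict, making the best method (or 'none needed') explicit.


Diagnosis: dominant-term comparison — growth-rate triage: the leading powers of n decide the limit, everything else is noise.
- dominant-term comparison: applies; the problem has the shape this method handles.
- conjugate multiplication: the conjugate move applies to radical differences, which this is not.
- l'Hôpital's rule (0/0) — no 0/0 form appears: written as one quotient, top and bottom both grow without bound, and the ratio is decided by their leading terms.


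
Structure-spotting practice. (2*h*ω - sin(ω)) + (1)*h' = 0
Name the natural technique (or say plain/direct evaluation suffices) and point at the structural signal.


Verdict: a linear integrating factor — the unknown enters only to the first power against a nonzero forcing term — the integrating-factor template applies directly.


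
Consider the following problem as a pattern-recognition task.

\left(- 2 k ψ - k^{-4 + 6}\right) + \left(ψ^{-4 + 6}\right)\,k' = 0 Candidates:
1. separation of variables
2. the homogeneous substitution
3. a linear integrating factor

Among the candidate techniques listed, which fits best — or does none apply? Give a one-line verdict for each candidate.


Method: the homogeneous substitution — scaling ψ and k together leaves the slope fixed — it depends only on k/ψ, so substitute the ratio. A Bernoulli rewrite works here as the equation stands — the homogeneous substitution is the more immediate reading.
- separation of variables: no division isolates the independent variable from the unknown.
- the homogeneous substitution — applies; the problem has the shape this method handles.
- a linear integrating factor — a nonlinear term in the unknown puts this outside the integrating-factor template.


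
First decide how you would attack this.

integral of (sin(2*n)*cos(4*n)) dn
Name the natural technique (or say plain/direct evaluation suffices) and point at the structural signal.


Method: a trigonometric identity — sin(2*n)*cos(4*n) is a beat pattern — rewrite the product as a sum of single-frequency waves before integrating.


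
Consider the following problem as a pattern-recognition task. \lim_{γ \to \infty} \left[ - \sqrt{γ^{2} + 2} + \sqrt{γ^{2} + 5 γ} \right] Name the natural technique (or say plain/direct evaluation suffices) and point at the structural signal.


Method: conjugate multiplication — the difference \sqrt{γ^{2} + 5 γ} - \sqrt{γ^{2} + 2} is an ∞ − ∞ stalemate; its conjugate partner breaks the tie.


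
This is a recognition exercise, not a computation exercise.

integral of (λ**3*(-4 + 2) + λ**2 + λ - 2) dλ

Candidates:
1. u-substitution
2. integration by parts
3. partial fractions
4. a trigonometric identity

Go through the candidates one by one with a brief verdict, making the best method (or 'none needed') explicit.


Diagnosis: no special technique — the integrand is a sum of constant multiples of powers of λ — integrate term by term.
- u-substitution: any workable substitution here is cosmetic — the integrand is already in directly integrable form.
- integration by parts: parts would only shuffle a directly integrable integrand.
- partial fractions: there is no rational-function structure to decompose.
- a trigonometric identity: with no trigonometric functions present, identity rewriting has no target.


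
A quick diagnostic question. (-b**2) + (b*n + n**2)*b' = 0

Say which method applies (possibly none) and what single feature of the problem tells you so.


Verdict: the homogeneous substitution — scaling n and b together leaves the slope fixed — it depends only on b/n, so substitute the ratio. Suitably rearranged — at times with the variables' roles exchanged — this doubles as a Bernoulli equation; the homogeneous reading needs no such setup.


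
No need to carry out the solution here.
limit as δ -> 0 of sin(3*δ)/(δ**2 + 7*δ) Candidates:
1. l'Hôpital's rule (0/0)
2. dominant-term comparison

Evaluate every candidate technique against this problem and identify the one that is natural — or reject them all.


Technique: l'Hôpital's rule (0/0) — numerator and denominator both vanish at 0 — a genuine 0/0 form, which is exactly when l'Hôpital applies. The standard small-argument limits would also carry it; the rule is the systematic route.
- l'Hôpital's rule (0/0): a fit — the right tool for this form.
- dominant-term comparison — leading-power comparison does not apply to this form.


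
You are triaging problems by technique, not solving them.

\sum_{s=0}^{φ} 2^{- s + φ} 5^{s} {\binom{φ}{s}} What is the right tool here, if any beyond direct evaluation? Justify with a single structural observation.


Best approach: the binomial theorem — the summand is term s of a binomial expansion in 5 and 2; the whole sum is a single power.


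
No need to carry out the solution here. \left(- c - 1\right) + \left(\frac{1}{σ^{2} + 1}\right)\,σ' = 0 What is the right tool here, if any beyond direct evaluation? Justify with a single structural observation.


Best approach: separation of variables — all dependence on the two variables factors apart, the defining separable shape. The cross-partial test also passes here (vacuously, each side single-variable); the potential-function route would work, separation is simply more immediate.


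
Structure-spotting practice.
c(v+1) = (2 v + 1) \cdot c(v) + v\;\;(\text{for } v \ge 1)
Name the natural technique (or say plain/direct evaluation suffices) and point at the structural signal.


Best approach: a summation factor — one-term recursion with variable weight 2 v + 1 is solved by product normalization, not by root-finding.


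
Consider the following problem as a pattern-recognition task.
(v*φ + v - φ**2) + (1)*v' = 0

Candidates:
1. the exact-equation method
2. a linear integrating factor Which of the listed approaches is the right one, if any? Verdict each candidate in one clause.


Method: a linear integrating factor — linear in the unknown with genuine forcing: multiply through by the exponential of the integrated coefficient and the left side closes into one derivative.
- the exact-equation method: the mixed partial derivatives differ, so the left side is not a total differential.
- a linear integrating factor — a fit — the right tool for this form.


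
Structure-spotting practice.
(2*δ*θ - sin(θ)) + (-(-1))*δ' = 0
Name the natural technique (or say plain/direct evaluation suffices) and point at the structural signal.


Technique: a linear integrating factor — the unknown enters only to the first power against a nonzero forcing term — the integrating-factor template applies directly.


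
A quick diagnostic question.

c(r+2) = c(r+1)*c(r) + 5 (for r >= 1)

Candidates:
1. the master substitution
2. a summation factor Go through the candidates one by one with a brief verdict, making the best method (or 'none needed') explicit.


Diagnosis: no special technique — the sequence value feeds back through itself nonlinearly — linear superposition fails, and every superposition-based closed form fails with it.
- the master substitution — no fixed divisor shrinks the index between calls.
- a summation factor: the recursion is nonlinear — outside the first-order linear family a summation factor addresses.


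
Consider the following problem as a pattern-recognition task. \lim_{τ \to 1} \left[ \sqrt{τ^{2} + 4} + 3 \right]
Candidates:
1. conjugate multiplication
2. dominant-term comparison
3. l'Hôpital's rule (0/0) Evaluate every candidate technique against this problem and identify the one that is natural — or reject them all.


Diagnosis: no special technique — no zero denominators, no indeterminate clash at 1 — substitute and read off the value.
- conjugate multiplication: rationalization has no target — no divergent radical difference appears.
- dominant-term comparison — no dominant power emerges to decide the limit by degree comparison.
- l'Hôpital's rule (0/0) — substituting the point gives a finite value outright — there is no indeterminate clash to repair.


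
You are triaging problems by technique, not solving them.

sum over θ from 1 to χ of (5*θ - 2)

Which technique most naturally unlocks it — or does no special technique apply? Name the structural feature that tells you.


Method: no special technique — no cancellation, no constant ratio, no binomial weights — just polynomial terms summed directly.


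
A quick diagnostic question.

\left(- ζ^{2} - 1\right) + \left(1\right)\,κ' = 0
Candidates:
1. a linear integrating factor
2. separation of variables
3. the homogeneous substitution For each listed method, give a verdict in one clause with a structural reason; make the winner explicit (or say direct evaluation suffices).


Technique: no special technique — with κ absent the equation is not coupled at all: direct integration in ζ.
- a linear integrating factor: with the unknown absent the integrating factor is a formality; direct integration is the working structure.
- separation of variables — with no unknown in the slope, separating variables is a formality — the equation integrates directly.
- the homogeneous substitution — the slope changes under joint rescaling, failing the degree-zero test.


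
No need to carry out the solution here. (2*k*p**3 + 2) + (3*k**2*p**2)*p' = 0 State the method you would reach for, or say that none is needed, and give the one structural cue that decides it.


Verdict: the exact-equation method — the cross partial derivatives of 2*k*p**3 + 2 and 3*k**2*p**2 agree, so the left side is the total differential of one potential in k and p.


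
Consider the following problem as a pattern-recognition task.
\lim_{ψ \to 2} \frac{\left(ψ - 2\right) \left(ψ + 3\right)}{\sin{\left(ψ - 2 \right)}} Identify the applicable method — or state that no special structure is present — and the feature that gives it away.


Verdict: l'Hôpital's rule (0/0) — the 0/0 form at 2 is the signature situation for l'Hôpital's rule. Expanding numerator and denominator to first order gives the same value — the rule automates exactly that.


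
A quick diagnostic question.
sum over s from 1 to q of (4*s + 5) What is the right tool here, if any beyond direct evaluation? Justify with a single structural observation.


Diagnosis: no special technique — Faulhaber territory: sum each constant-multiple power of s with its closed-form formula, no trick required.


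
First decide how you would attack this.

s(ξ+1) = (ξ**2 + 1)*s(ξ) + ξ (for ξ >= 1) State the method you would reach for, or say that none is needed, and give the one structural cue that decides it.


Diagnosis: a summation factor — one step of memory with a weight ξ**2 + 1 that changes as the index grows — the summation-factor construction is built for this.


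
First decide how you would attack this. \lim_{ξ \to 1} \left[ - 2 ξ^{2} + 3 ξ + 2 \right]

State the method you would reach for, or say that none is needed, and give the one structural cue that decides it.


Verdict: no special technique — no vanishing denominator and no indeterminate clash at the point — evaluation is immediate.


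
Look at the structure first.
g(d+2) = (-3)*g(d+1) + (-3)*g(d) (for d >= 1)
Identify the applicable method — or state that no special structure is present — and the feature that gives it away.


Technique: the characteristic-root method — no index-dependence in the weights and nothing inhomogeneous: classic characteristic-equation setup.


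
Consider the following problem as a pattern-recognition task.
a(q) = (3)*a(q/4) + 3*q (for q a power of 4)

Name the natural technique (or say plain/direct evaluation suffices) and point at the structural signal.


Technique: the master substitution — the argument q/4 divides the index by 4; the standard q = 4^m substitution converts it to a constant-shift recurrence.


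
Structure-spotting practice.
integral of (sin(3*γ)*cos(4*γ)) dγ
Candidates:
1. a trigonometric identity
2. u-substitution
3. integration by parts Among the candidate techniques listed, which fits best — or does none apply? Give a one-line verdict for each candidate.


Verdict: a trigonometric identity — split sin(3*γ)*cos(4*γ) with the angle-addition identities: the resulting sum integrates term by term.
- a trigonometric identity — applies; the problem has the shape this method handles.
- u-substitution — no subexpression of the integrand serves as a whole-integral substitution inner — individual terms may offer their own, but none carries its derivative as a factor of the full integrand; a working change of variable would have to be constructed from outside the expression.
- integration by parts: not the fit here: there is no polynomial factor to ladder down — parts can still close the trigonometric product by recursion, though the identity rewrite is the direct route.


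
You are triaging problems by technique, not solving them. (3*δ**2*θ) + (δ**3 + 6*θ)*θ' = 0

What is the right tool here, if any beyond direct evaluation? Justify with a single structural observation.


Method: the exact-equation method — the cross partial derivatives of 3*δ**2*θ and δ**3 + 6*θ agree, so the left side is the total differential of one potential in δ and θ.


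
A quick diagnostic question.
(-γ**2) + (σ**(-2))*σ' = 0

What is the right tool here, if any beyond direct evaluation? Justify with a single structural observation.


Technique: separation of variables — separating collects all σ-dependence with the derivative and leaves all γ-dependence opposite: variables separate. The equation is exact as it stands too — a potential function exists — though separation reads the split structure directly.


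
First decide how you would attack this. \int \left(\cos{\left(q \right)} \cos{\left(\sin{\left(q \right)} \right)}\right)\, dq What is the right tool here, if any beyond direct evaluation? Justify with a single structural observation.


Best approach: u-substitution — read it as f(\sin{\left(q \right)}) times a constant multiple of d(\sin{\left(q \right)}): one substitution, u = \sin{\left(q \right)}, finishes it.


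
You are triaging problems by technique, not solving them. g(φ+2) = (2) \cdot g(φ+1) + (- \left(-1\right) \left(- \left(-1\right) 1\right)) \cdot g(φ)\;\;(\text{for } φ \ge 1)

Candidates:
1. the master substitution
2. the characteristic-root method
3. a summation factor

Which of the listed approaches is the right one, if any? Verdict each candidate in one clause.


Diagnosis: the characteristic-root method — constant coefficients and linearity mean the ansatz r^φ reduces it to solving the characteristic polynomial.
- the master substitution — the recursive argument is a shift of the index, not a fixed fraction of it.
- the characteristic-root method: yes — fits the structure here.
- a summation factor — a summation factor telescopes one-step recursions; this one carries higher-order memory.
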